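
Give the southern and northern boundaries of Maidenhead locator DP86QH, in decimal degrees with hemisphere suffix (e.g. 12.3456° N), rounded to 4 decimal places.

66.2917° N, 66.3333° N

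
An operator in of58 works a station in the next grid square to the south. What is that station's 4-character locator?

OF57

Latitude square 8; −1 → 7.
The longitude characters are unchanged.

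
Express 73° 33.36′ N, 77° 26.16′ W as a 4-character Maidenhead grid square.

Shift to the Maidenhead origin (180°W, 90°S): lon 102.56, lat 163.56.
Field: lon ⌊102.56/20⌋ = 5 → F; lat ⌊163.56/10⌋ = 16 → Q.
Square: lon ⌊2.56/2⌋ = 1; lat ⌊3.56/1⌋ = 3.

FQ13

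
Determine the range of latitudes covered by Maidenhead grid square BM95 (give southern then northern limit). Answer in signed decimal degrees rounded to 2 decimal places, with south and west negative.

35.00, 36.00

Field B=1, M=12: +1·20° lon, +12·10° lat → SW at lon -160°, lat 30°.
Square 9, 5: +9·2° lon, +5·1° lat → SW at lon -142°, lat 35°.
Cell spans 2° lon × 1° lat.
south 35.00, north 36.00.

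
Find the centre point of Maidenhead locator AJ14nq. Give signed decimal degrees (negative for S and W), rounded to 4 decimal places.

Field A=0, J=9: +0·20° lon, +9·10° lat → SW at lon -180°, lat 0°.
Square 1, 4: +1·2° lon, +4·1° lat → SW at lon -178°, lat 4°.
Subsquare n=13, q=16: +13·0.0833333° lon, +16·0.0416667° lat → SW at lon -176.917°, lat 4.66667°.
Cell spans 0.0833333° lon × 0.0416667° lat. Centre is SW corner plus half of each.
latitude 4.6875, longitude -176.8750.

4.6875, -176.8750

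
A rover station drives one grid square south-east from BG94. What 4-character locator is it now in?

CG03

Longitude square 9; +1 → 10, wraps to 0, carry into field.
Longitude field B = 1; +1 → 2 = C.
Latitude square 4; −1 → 3.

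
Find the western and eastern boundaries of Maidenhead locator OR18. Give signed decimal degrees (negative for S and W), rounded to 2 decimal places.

Field O=14, R=17: +14·20° lon, +17·10° lat → SW at lon 100°, lat 80°.
Square 1, 8: +1·2° lon, +8·1° lat → SW at lon 102°, lat 88°.
Cell spans 2° lon × 1° lat.
west 102.00, east 104.00.

102.00, 104.00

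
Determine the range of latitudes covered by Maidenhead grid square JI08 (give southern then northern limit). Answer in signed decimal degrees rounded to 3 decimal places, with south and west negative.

Field J=9, I=8: +9·20° lon, +8·10° lat → SW at lon 0°, lat -10°.
Square 0, 8: +0·2° lon, +8·1° lat → SW at lon 0°, lat -2°.
Cell spans 2° lon × 1° lat.
south -2.000, north -1.000.

-2.000, -1.000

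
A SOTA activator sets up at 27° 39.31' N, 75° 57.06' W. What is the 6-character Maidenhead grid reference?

FL27ap

Add 180° to longitude and 90° to latitude: 104.0490, 117.6552.
Field: lon ⌊104.0490/20⌋ = 5 → F; lat ⌊117.6552/10⌋ = 11 → L.
Square: lon ⌊4.0490/2⌋ = 2; lat ⌊7.6552/1⌋ = 7.
Subsquare: lon ⌊0.0490/0.0833333⌋ = 0 → a; lat ⌊0.6552/0.0416667⌋ = 15 → p.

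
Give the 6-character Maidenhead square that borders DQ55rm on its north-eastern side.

DQ55sn

Longitude subsquare r = 17; +1 → 18 = s.
Latitude subsquare m = 12; +1 → 13 = n.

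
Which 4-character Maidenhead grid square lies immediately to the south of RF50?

Latitude square 0; −1 → -1, wraps to 9, carry into field.
Latitude field F = 5; −1 → 4 = E.
The longitude characters are unchanged.

RE59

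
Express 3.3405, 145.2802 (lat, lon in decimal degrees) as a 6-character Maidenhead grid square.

QJ23pi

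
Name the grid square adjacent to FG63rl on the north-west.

Longitude subsquare r = 17; −1 → 16 = q.
Latitude subsquare l = 11; +1 → 12 = m.

FG63qm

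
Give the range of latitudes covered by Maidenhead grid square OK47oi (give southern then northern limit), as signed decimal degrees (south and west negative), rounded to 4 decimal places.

Field O=14, K=10: +14·20° lon, +10·10° lat → SW at lon 100°, lat 10°.
Square 4, 7: +4·2° lon, +7·1° lat → SW at lon 108°, lat 17°.
Subsquare o=14, i=8: +14·0.0833333° lon, +8·0.0416667° lat → SW at lon 109.167°, lat 17.3333°.
Cell spans 0.0833333° lon × 0.0416667° lat.
south 17.3333, north 17.3750.

17.3333, 17.3750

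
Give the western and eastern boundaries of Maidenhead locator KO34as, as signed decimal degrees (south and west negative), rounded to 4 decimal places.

26.0000, 26.0833

Field K=10, O=14: +10·20° lon, +14·10° lat → SW at lon 20°, lat 50°.
Square 3, 4: +3·2° lon, +4·1° lat → SW at lon 26°, lat 54°.
Subsquare a=0, s=18: +0·0.0833333° lon, +18·0.0416667° lat → SW at lon 26°, lat 54.75°.
Cell spans 0.0833333° lon × 0.0416667° lat.
west 26.0000, east 26.0833.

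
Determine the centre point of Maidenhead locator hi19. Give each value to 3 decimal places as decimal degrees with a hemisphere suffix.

Field H=7, I=8: +7·20° lon, +8·10° lat → SW at lon -40°, lat -10°.
Square 1, 9: +1·2° lon, +9·1° lat → SW at lon -38°, lat -1°.
Cell spans 2° lon × 1° lat. Centre is SW corner plus half of each.
latitude 0.500° S, longitude 37.000° W.

0.500° S, 37.000° W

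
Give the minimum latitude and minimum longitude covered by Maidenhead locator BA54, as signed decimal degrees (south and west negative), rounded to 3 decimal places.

Field B=1, A=0: +1·20° lon, +0·10° lat → SW at lon -160°, lat -90°.
Square 5, 4: +5·2° lon, +4·1° lat → SW at lon -150°, lat -86°.
latitude -86.000, longitude -150.000.

-86.000, -150.000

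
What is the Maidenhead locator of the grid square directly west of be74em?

BE74dm

Longitude subsquare e = 4; −1 → 3 = d.
The latitude characters are unchanged.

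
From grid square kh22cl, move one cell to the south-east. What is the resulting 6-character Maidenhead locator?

KH22dk

Longitude subsquare c = 2; +1 → 3 = d.
Latitude subsquare l = 11; −1 → 10 = k.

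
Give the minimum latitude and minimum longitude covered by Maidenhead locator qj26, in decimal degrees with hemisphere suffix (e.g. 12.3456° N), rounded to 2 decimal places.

Field Q=16, J=9: +16·20° lon, +9·10° lat → SW at lon 140°, lat 0°.
Square 2, 6: +2·2° lon, +6·1° lat → SW at lon 144°, lat 6°.
latitude 6.00° N, longitude 144.00° E.

6.00° N, 144.00° E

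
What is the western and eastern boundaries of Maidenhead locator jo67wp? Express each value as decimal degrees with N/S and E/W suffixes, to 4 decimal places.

13.8333° E, 13.9167° E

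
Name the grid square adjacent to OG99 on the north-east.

PH00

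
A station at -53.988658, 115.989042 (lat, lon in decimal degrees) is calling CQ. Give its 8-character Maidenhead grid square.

Add 180° to longitude and 90° to latitude: 295.98904, 36.01134.
Field: 295.98904/20 → 14 → O, 36.01134/10 → 3 → D; chars OD.
Square: 15.98904/2 → 7, 6.01134/1 → 6; chars 76.
Subsquare: 1.98904/0.0833333 → 23 → x, 0.01134/0.0416667 → 0 → a; chars xa.
Extended square: 0.07238/0.00833333 → 8, 0.01134/0.00416667 → 2; chars 82.

OD76xa82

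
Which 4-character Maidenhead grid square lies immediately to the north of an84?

AN85

Latitude square 4; +1 → 5.
The longitude characters are unchanged.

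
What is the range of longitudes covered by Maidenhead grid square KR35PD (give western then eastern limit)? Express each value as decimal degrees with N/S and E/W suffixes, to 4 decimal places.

Field K=10, R=17: +10·20° lon, +17·10° lat → SW at lon 20°, lat 80°.
Square 3, 5: +3·2° lon, +5·1° lat → SW at lon 26°, lat 85°.
Subsquare p=15, d=3: +15·0.0833333° lon, +3·0.0416667° lat → SW at lon 27.25°, lat 85.125°.
Cell spans 0.0833333° lon × 0.0416667° lat.
west 27.2500° E, east 27.3333° E.

27.2500° E, 27.3333° E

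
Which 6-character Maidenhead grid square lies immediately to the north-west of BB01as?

AB91xt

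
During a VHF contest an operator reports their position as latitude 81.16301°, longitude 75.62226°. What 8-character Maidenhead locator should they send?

Offset from 180°W / 90°S: lon 255.62226°, lat 171.16301°.
Field: 255.62226/20 → 12 → M, 171.16301/10 → 17 → R; chars MR.
Square: 15.62226/2 → 7, 1.16301/1 → 1; chars 71.
Subsquare: 1.62226/0.0833333 → 19 → t, 0.16301/0.0416667 → 3 → d; chars td.
Extended square: 0.03893/0.00833333 → 4, 0.03801/0.00416667 → 9; chars 49.

MR71td49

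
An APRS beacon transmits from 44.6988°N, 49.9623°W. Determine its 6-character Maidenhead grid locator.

GN54aq

Add 180° to longitude and 90° to latitude: 130.0377, 134.6988.
Field: lon ⌊130.0377/20⌋ = 6 → G; lat ⌊134.6988/10⌋ = 13 → N.
Square: lon ⌊10.0377/2⌋ = 5; lat ⌊4.6988/1⌋ = 4.
Subsquare: lon ⌊0.0377/0.0833333⌋ = 0 → a; lat ⌊0.6988/0.0416667⌋ = 16 → q.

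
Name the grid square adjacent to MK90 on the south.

MJ99

Latitude square 0; −1 → -1, wraps to 9, carry into field.
Latitude field K = 10; −1 → 9 = J.
The longitude characters are unchanged.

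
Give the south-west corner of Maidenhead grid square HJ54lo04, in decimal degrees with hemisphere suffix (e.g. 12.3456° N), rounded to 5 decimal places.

Field H=7, J=9: +7·20° lon, +9·10° lat → SW at lon -40°, lat 0°.
Square 5, 4: +5·2° lon, +4·1° lat → SW at lon -30°, lat 4°.
Subsquare l=11, o=14: +11·0.0833333° lon, +14·0.0416667° lat → SW at lon -29.0833°, lat 4.58333°.
Extended square 0, 4: +0·0.00833333° lon, +4·0.00416667° lat → SW at lon -29.0833°, lat 4.6°.
latitude 4.60000° N, longitude 29.08333° W.

4.60000° N, 29.08333° W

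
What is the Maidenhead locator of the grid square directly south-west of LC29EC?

Longitude subsquare e = 4; −1 → 3 = d.
Latitude subsquare c = 2; −1 → 1 = b.

LC29db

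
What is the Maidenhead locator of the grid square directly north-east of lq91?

Longitude square 9; +1 → 10, wraps to 0, carry into field.
Longitude field L = 11; +1 → 12 = M.
Latitude square 1; +1 → 2.

MQ02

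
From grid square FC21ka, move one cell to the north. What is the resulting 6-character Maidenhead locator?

FC21kb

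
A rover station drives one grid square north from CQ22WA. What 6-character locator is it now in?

CQ22wb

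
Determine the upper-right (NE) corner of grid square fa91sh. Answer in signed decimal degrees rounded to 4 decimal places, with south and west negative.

Field F=5, A=0: +5·20° lon, +0·10° lat → SW at lon -80°, lat -90°.
Square 9, 1: +9·2° lon, +1·1° lat → SW at lon -62°, lat -89°.
Subsquare s=18, h=7: +18·0.0833333° lon, +7·0.0416667° lat → SW at lon -60.5°, lat -88.7083°.
Cell spans 0.0833333° lon × 0.0416667° lat. NE corner is SW corner plus one full cell.
latitude -88.6667, longitude -60.4167.

-88.6667, -60.4167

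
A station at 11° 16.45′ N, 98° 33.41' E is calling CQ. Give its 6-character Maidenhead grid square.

NK91gg

Offset from 180°W / 90°S: lon 278.5568°, lat 101.2742°.
Field: 278.5568/20 → 13 → N, 101.2742/10 → 10 → K; chars NK.
Square: 18.5568/2 → 9, 1.2742/1 → 1; chars 91.
Subsquare: 0.5568/0.0833333 → 6 → g, 0.2742/0.0416667 → 6 → g; chars gg.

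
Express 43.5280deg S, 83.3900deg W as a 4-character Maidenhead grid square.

EE86

Shift to the Maidenhead origin (180°W, 90°S): lon 96.61, lat 46.47.
Field (20°×10°, letters A–R): lon ⌊96.61/20⌋ = 4 → E; lat ⌊46.47/10⌋ = 4 → E.
Square (2°×1°, digits 0–9): lon ⌊16.61/2⌋ = 8; lat ⌊6.47/1⌋ = 6.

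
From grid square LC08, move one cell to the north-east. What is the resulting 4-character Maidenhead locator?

LC19

Longitude square 0; +1 → 1.
Latitude square 8; +1 → 9.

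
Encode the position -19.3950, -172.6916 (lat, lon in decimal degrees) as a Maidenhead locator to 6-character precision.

AH30po

Offset from 180°W / 90°S: lon 7.3084°, lat 70.6050°.
Field: 7.3084/20 → 0 → A, 70.6050/10 → 7 → H; chars AH.
Square: 7.3084/2 → 3, 0.6050/1 → 0; chars 30.
Subsquare: 1.3084/0.0833333 → 15 → p, 0.6050/0.0416667 → 14 → o; chars po.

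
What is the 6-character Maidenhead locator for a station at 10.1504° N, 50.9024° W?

Offset from 180°W / 90°S: lon 129.0976°, lat 100.1504°.
Field: lon ⌊129.0976/20⌋ = 6 → G; lat ⌊100.1504/10⌋ = 10 → K.
Square: lon ⌊9.0976/2⌋ = 4; lat ⌊0.1504/1⌋ = 0.
Subsquare: lon ⌊1.0976/0.0833333⌋ = 13 → n; lat ⌊0.1504/0.0416667⌋ = 3 → d.

GK40nd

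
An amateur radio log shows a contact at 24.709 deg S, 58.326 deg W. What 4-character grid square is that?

GG05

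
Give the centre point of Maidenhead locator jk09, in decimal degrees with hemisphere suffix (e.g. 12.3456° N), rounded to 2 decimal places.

Field J=9, K=10: +9·20° lon, +10·10° lat → SW at lon 0°, lat 10°.
Square 0, 9: +0·2° lon, +9·1° lat → SW at lon 0°, lat 19°.
Cell spans 2° lon × 1° lat. Centre is SW corner plus half of each.
latitude 19.50° N, longitude 1.00° E.

19.50° N, 1.00° E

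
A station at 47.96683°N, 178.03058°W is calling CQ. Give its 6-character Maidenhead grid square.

Shift to the Maidenhead origin (180°W, 90°S): lon 1.9694, lat 137.9668.
Field: 1.9694/20 → 0 → A, 137.9668/10 → 13 → N; chars AN.
Square: 1.9694/2 → 0, 7.9668/1 → 7; chars 07.
Subsquare: 1.9694/0.0833333 → 23 → x, 0.9668/0.0416667 → 23 → x; chars xx.

AN07xx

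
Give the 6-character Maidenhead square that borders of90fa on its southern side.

OE99fx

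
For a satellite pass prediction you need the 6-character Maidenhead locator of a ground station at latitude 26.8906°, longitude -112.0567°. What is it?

DL36xv

Offset from 180°W / 90°S: lon 67.9433°, lat 116.8906°.
Field (20°×10°, letters A–R): lon ⌊67.9433/20⌋ = 3 → D; lat ⌊116.8906/10⌋ = 11 → L.
Square (2°×1°, digits 0–9): lon ⌊7.9433/2⌋ = 3; lat ⌊6.8906/1⌋ = 6.
Subsquare (5′×2.5′, letters a–x): lon ⌊1.9433/0.0833333⌋ = 23 → x; lat ⌊0.8906/0.0416667⌋ = 21 → v.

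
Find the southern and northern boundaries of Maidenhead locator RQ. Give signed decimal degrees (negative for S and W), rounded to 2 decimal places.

70.00, 80.00

Field R=17, Q=16: +17·20° lon, +16·10° lat → SW at lon 160°, lat 70°.
Cell spans 20° lon × 10° lat.
south 70.00, north 80.00.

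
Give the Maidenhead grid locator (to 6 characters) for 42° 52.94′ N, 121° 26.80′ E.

Offset from 180°W / 90°S: lon 301.4467°, lat 132.8823°.
Field: lon ⌊301.4467/20⌋ = 15 → P; lat ⌊132.8823/10⌋ = 13 → N.
Square: lon ⌊1.4467/2⌋ = 0; lat ⌊2.8823/1⌋ = 2.
Subsquare: lon ⌊1.4467/0.0833333⌋ = 17 → r; lat ⌊0.8823/0.0416667⌋ = 21 → v.

PN02rv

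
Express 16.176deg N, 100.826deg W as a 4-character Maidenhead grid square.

DK96

Add 180° to longitude and 90° to latitude: 79.17, 106.18.
Field: 79.17/20 → 3 → D, 106.18/10 → 10 → K; chars DK.
Square: 19.17/2 → 9, 6.18/1 → 6; chars 96.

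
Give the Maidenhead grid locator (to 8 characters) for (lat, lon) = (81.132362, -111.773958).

DR41cd71

Shift to the Maidenhead origin (180°W, 90°S): lon 68.22604, lat 171.13236.
Field (20°×10°, letters A–R): 68.22604/20 → 3 → D, 171.13236/10 → 17 → R; chars DR.
Square (2°×1°, digits 0–9): 8.22604/2 → 4, 1.13236/1 → 1; chars 41.
Subsquare (5′×2.5′, letters a–x): 0.22604/0.0833333 → 2 → c, 0.13236/0.0416667 → 3 → d; chars cd.
Extended square (30″×15″, digits 0–9): 0.05938/0.00833333 → 7, 0.00736/0.00416667 → 1; chars 71.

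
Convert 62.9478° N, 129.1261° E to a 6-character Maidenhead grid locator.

PP42nw

Shift to the Maidenhead origin (180°W, 90°S): lon 309.1261, lat 152.9478.
Field: 309.1261/20 → 15 → P, 152.9478/10 → 15 → P; chars PP.
Square: 9.1261/2 → 4, 2.9478/1 → 2; chars 42.
Subsquare: 1.1261/0.0833333 → 13 → n, 0.9478/0.0416667 → 22 → w; chars nw.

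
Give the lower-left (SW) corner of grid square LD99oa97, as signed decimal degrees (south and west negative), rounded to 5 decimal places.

Field L=11, D=3: +11·20° lon, +3·10° lat → SW at lon 40°, lat -60°.
Square 9, 9: +9·2° lon, +9·1° lat → SW at lon 58°, lat -51°.
Subsquare o=14, a=0: +14·0.0833333° lon, +0·0.0416667° lat → SW at lon 59.1667°, lat -51°.
Extended square 9, 7: +9·0.00833333° lon, +7·0.00416667° lat → SW at lon 59.2417°, lat -50.9708°.
latitude -50.97083, longitude 59.24167.

-50.97083, 59.24167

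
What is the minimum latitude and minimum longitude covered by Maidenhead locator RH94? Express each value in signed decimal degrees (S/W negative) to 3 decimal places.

Field R=17, H=7: +17·20° lon, +7·10° lat → SW at lon 160°, lat -20°.
Square 9, 4: +9·2° lon, +4·1° lat → SW at lon 178°, lat -16°.
latitude -16.000, longitude 178.000.

-16.000, 178.000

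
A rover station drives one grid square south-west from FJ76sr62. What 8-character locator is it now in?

FJ76sr51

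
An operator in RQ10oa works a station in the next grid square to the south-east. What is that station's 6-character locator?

RP19px

Longitude subsquare o = 14; +1 → 15 = p.
Latitude subsquare a = 0; −1 → -1, wraps to 23 = x, carry into square.
Latitude square 0; −1 → -1, wraps to 9, carry into field.
Latitude field Q = 16; −1 → 15 = P.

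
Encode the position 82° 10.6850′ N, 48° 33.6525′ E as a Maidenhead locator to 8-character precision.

LR42ge72

Add 180° to longitude and 90° to latitude: 228.56088, 172.17808.
Field: lon ⌊228.56088/20⌋ = 11 → L; lat ⌊172.17808/10⌋ = 17 → R.
Square: lon ⌊8.56088/2⌋ = 4; lat ⌊2.17808/1⌋ = 2.
Subsquare: lon ⌊0.56088/0.0833333⌋ = 6 → g; lat ⌊0.17808/0.0416667⌋ = 4 → e.
Extended square: lon ⌊0.06088/0.00833333⌋ = 7; lat ⌊0.01142/0.00416667⌋ = 2.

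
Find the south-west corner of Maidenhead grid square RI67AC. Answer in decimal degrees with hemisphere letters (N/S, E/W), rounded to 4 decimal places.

Field R=17, I=8: +17·20° lon, +8·10° lat → SW at lon 160°, lat -10°.
Square 6, 7: +6·2° lon, +7·1° lat → SW at lon 172°, lat -3°.
Subsquare a=0, c=2: +0·0.0833333° lon, +2·0.0416667° lat → SW at lon 172°, lat -2.91667°.
latitude 2.9167° S, longitude 172.0000° E.

2.9167° S, 172.0000° E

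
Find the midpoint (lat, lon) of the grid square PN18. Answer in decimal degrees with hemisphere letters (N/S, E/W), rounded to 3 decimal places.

48.500° N, 123.000° E

Field P=15, N=13: +15·20° lon, +13·10° lat → SW at lon 120°, lat 40°.
Square 1, 8: +1·2° lon, +8·1° lat → SW at lon 122°, lat 48°.
Cell spans 2° lon × 1° lat. Centre is SW corner plus half of each.
latitude 48.500° N, longitude 123.000° E.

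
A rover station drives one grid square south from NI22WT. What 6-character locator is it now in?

Latitude subsquare t = 19; −1 → 18 = s.
The longitude characters are unchanged.

NI22ws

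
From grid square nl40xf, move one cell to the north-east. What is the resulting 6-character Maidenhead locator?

NL50ag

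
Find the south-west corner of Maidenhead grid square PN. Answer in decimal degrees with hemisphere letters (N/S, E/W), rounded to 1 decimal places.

40.0° N, 120.0° E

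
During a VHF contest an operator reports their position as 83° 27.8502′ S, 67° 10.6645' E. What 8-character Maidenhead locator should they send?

Add 180° to longitude and 90° to latitude: 247.17774, 6.53583.
Field: lon ⌊247.17774/20⌋ = 12 → M; lat ⌊6.53583/10⌋ = 0 → A.
Square: lon ⌊7.17774/2⌋ = 3; lat ⌊6.53583/1⌋ = 6.
Subsquare: lon ⌊1.17774/0.0833333⌋ = 14 → o; lat ⌊0.53583/0.0416667⌋ = 12 → m.
Extended square: lon ⌊0.01107/0.00833333⌋ = 1; lat ⌊0.03583/0.00416667⌋ = 8.

MA36om18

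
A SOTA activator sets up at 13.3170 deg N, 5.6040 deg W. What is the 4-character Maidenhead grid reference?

Shift to the Maidenhead origin (180°W, 90°S): lon 174.40, lat 103.32.
Field: 174.40/20 → 8 → I, 103.32/10 → 10 → K; chars IK.
Square: 14.40/2 → 7, 3.32/1 → 3; chars 73.

IK73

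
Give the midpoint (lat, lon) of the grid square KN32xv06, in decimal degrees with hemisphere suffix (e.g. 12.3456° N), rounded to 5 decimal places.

42.90208° N, 27.92083° E

Field K=10, N=13: +10·20° lon, +13·10° lat → SW at lon 20°, lat 40°.
Square 3, 2: +3·2° lon, +2·1° lat → SW at lon 26°, lat 42°.
Subsquare x=23, v=21: +23·0.0833333° lon, +21·0.0416667° lat → SW at lon 27.9167°, lat 42.875°.
Extended square 0, 6: +0·0.00833333° lon, +6·0.00416667° lat → SW at lon 27.9167°, lat 42.9°.
Cell spans 0.00833333° lon × 0.00416667° lat. Centre is SW corner plus half of each.
latitude 42.90208° N, longitude 27.92083° E.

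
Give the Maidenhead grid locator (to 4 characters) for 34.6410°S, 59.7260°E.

LF95

Offset from 180°W / 90°S: lon 239.73°, lat 55.36°.
Field: 239.73/20 → 11 → L, 55.36/10 → 5 → F; chars LF.
Square: 19.73/2 → 9, 5.36/1 → 5; chars 95.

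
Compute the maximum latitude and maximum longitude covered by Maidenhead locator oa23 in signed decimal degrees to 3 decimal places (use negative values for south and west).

Field O=14, A=0: +14·20° lon, +0·10° lat → SW at lon 100°, lat -90°.
Square 2, 3: +2·2° lon, +3·1° lat → SW at lon 104°, lat -87°.
Cell spans 2° lon × 1° lat. NE corner is SW corner plus one full cell.
latitude -86.000, longitude 106.000.

-86.000, 106.000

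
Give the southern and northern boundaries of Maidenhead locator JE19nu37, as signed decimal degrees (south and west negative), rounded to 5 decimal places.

Field J=9, E=4: +9·20° lon, +4·10° lat → SW at lon 0°, lat -50°.
Square 1, 9: +1·2° lon, +9·1° lat → SW at lon 2°, lat -41°.
Subsquare n=13, u=20: +13·0.0833333° lon, +20·0.0416667° lat → SW at lon 3.08333°, lat -40.1667°.
Extended square 3, 7: +3·0.00833333° lon, +7·0.00416667° lat → SW at lon 3.10833°, lat -40.1375°.
Cell spans 0.00833333° lon × 0.00416667° lat.
south -40.13750, north -40.13333.

-40.13750, -40.13333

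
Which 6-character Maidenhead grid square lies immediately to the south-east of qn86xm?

Longitude subsquare x = 23; +1 → 24, wraps to 0 = a, carry into square.
Longitude square 8; +1 → 9.
Latitude subsquare m = 12; −1 → 11 = l.

QN96al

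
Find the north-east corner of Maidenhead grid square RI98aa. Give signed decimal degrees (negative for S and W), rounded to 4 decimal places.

Field R=17, I=8: +17·20° lon, +8·10° lat → SW at lon 160°, lat -10°.
Square 9, 8: +9·2° lon, +8·1° lat → SW at lon 178°, lat -2°.
Subsquare a=0, a=0: +0·0.0833333° lon, +0·0.0416667° lat → SW at lon 178°, lat -2°.
Cell spans 0.0833333° lon × 0.0416667° lat. NE corner is SW corner plus one full cell.
latitude -1.9583, longitude 178.0833.

-1.9583, 178.0833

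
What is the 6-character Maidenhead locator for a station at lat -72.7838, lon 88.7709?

NB47jf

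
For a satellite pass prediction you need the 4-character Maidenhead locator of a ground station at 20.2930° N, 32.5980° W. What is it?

HL30

Add 180° to longitude and 90° to latitude: 147.40, 110.29.
Field (20°×10°, letters A–R): 147.40/20 → 7 → H, 110.29/10 → 11 → L; chars HL.
Square (2°×1°, digits 0–9): 7.40/2 → 3, 0.29/1 → 0; chars 30.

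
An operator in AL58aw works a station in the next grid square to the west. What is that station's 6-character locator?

AL48xw

Longitude subsquare a = 0; −1 → -1, wraps to 23 = x, carry into square.
Longitude square 5; −1 → 4.
The latitude characters are unchanged.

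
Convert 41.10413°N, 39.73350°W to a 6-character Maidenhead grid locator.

HN01dc

Shift to the Maidenhead origin (180°W, 90°S): lon 140.2665, lat 131.1041.
Field (20°×10°, letters A–R): lon ⌊140.2665/20⌋ = 7 → H; lat ⌊131.1041/10⌋ = 13 → N.
Square (2°×1°, digits 0–9): lon ⌊0.2665/2⌋ = 0; lat ⌊1.1041/1⌋ = 1.
Subsquare (5′×2.5′, letters a–x): lon ⌊0.2665/0.0833333⌋ = 3 → d; lat ⌊0.1041/0.0416667⌋ = 2 → c.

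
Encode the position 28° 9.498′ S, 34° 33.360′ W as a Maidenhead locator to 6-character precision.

HG21ru

Offset from 180°W / 90°S: lon 145.4440°, lat 61.8417°.
Field (20°×10°, letters A–R): lon ⌊145.4440/20⌋ = 7 → H; lat ⌊61.8417/10⌋ = 6 → G.
Square (2°×1°, digits 0–9): lon ⌊5.4440/2⌋ = 2; lat ⌊1.8417/1⌋ = 1.
Subsquare (5′×2.5′, letters a–x): lon ⌊1.4440/0.0833333⌋ = 17 → r; lat ⌊0.8417/0.0416667⌋ = 20 → u.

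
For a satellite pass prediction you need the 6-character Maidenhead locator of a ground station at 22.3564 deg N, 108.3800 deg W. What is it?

DL52ti

Shift to the Maidenhead origin (180°W, 90°S): lon 71.6200, lat 112.3564.
Field: 71.6200/20 → 3 → D, 112.3564/10 → 11 → L; chars DL.
Square: 11.6200/2 → 5, 2.3564/1 → 2; chars 52.
Subsquare: 1.6200/0.0833333 → 19 → t, 0.3564/0.0416667 → 8 → i; chars ti.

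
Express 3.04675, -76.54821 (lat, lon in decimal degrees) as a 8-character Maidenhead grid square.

Offset from 180°W / 90°S: lon 103.45179°, lat 93.04675°.
Field: lon ⌊103.45179/20⌋ = 5 → F; lat ⌊93.04675/10⌋ = 9 → J.
Square: lon ⌊3.45179/2⌋ = 1; lat ⌊3.04675/1⌋ = 3.
Subsquare: lon ⌊1.45179/0.0833333⌋ = 17 → r; lat ⌊0.04675/0.0416667⌋ = 1 → b.
Extended square: lon ⌊0.03512/0.00833333⌋ = 4; lat ⌊0.00508/0.00416667⌋ = 1.

FJ13rb41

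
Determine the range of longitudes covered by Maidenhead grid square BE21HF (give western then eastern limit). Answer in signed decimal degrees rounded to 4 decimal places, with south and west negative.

Field B=1, E=4: +1·20° lon, +4·10° lat → SW at lon -160°, lat -50°.
Square 2, 1: +2·2° lon, +1·1° lat → SW at lon -156°, lat -49°.
Subsquare h=7, f=5: +7·0.0833333° lon, +5·0.0416667° lat → SW at lon -155.417°, lat -48.7917°.
Cell spans 0.0833333° lon × 0.0416667° lat.
west -155.4167, east -155.3333.

-155.4167, -155.3333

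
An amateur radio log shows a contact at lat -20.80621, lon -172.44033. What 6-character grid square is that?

AG39se

Add 180° to longitude and 90° to latitude: 7.5597, 69.1938.
Field: lon ⌊7.5597/20⌋ = 0 → A; lat ⌊69.1938/10⌋ = 6 → G.
Square: lon ⌊7.5597/2⌋ = 3; lat ⌊9.1938/1⌋ = 9.
Subsquare: lon ⌊1.5597/0.0833333⌋ = 18 → s; lat ⌊0.1938/0.0416667⌋ = 4 → e.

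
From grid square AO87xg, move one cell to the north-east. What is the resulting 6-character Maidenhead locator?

Longitude subsquare x = 23; +1 → 24, wraps to 0 = a, carry into square.
Longitude square 8; +1 → 9.
Latitude subsquare g = 6; +1 → 7 = h.

AO97ah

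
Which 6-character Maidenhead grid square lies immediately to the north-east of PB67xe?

PB77af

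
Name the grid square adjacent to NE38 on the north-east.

NE49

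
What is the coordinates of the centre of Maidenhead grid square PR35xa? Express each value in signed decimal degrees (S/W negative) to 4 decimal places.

85.0208, 127.9583

Field P=15, R=17: +15·20° lon, +17·10° lat → SW at lon 120°, lat 80°.
Square 3, 5: +3·2° lon, +5·1° lat → SW at lon 126°, lat 85°.
Subsquare x=23, a=0: +23·0.0833333° lon, +0·0.0416667° lat → SW at lon 127.917°, lat 85°.
Cell spans 0.0833333° lon × 0.0416667° lat. Centre is SW corner plus half of each.
latitude 85.0208, longitude 127.9583.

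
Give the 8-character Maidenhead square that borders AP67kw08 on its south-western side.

AP67jw97

Longitude extended square 0; −1 → -1, wraps to 9, carry into subsquare.
Longitude subsquare k = 10; −1 → 9 = j.
Latitude extended square 8; −1 → 7.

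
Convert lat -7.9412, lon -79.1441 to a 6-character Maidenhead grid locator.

FI02kb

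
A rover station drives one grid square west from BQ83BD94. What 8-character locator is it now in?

Longitude extended square 9; −1 → 8.
The latitude characters are unchanged.

BQ83bd84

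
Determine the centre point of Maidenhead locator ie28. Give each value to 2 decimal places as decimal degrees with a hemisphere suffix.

41.50° S, 15.00° W

Field I=8, E=4: +8·20° lon, +4·10° lat → SW at lon -20°, lat -50°.
Square 2, 8: +2·2° lon, +8·1° lat → SW at lon -16°, lat -42°.
Cell spans 2° lon × 1° lat. Centre is SW corner plus half of each.
latitude 41.50° S, longitude 15.00° W.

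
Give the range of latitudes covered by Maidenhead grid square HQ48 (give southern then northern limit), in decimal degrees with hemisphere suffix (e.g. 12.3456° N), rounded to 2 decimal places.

78.00° N, 79.00° N

Field H=7, Q=16: +7·20° lon, +16·10° lat → SW at lon -40°, lat 70°.
Square 4, 8: +4·2° lon, +8·1° lat → SW at lon -32°, lat 78°.
Cell spans 2° lon × 1° lat.
south 78.00° N, north 79.00° N.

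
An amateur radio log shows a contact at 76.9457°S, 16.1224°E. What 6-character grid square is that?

JB83bb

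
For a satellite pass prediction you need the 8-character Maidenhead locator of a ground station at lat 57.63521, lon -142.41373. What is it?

BO87tp02

Add 180° to longitude and 90° to latitude: 37.58627, 147.63521.
Field (20°×10°, letters A–R): 37.58627/20 → 1 → B, 147.63521/10 → 14 → O; chars BO.
Square (2°×1°, digits 0–9): 17.58627/2 → 8, 7.63521/1 → 7; chars 87.
Subsquare (5′×2.5′, letters a–x): 1.58627/0.0833333 → 19 → t, 0.63521/0.0416667 → 15 → p; chars tp.
Extended square (30″×15″, digits 0–9): 0.00294/0.00833333 → 0, 0.01021/0.00416667 → 2; chars 02.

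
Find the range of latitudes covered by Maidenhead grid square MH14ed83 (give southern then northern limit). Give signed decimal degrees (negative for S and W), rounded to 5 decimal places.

-15.86250, -15.85833

Field M=12, H=7: +12·20° lon, +7·10° lat → SW at lon 60°, lat -20°.
Square 1, 4: +1·2° lon, +4·1° lat → SW at lon 62°, lat -16°.
Subsquare e=4, d=3: +4·0.0833333° lon, +3·0.0416667° lat → SW at lon 62.3333°, lat -15.875°.
Extended square 8, 3: +8·0.00833333° lon, +3·0.00416667° lat → SW at lon 62.4°, lat -15.8625°.
Cell spans 0.00833333° lon × 0.00416667° lat.
south -15.86250, north -15.85833.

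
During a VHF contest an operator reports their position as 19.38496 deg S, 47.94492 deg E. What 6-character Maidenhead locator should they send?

LH30xo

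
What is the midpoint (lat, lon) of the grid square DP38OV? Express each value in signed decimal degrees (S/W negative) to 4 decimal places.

Field D=3, P=15: +3·20° lon, +15·10° lat → SW at lon -120°, lat 60°.
Square 3, 8: +3·2° lon, +8·1° lat → SW at lon -114°, lat 68°.
Subsquare o=14, v=21: +14·0.0833333° lon, +21·0.0416667° lat → SW at lon -112.833°, lat 68.875°.
Cell spans 0.0833333° lon × 0.0416667° lat. Centre is SW corner plus half of each.
latitude 68.8958, longitude -112.7917.

68.8958, -112.7917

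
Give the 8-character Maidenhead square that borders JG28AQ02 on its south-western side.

JG18xq91

Longitude extended square 0; −1 → -1, wraps to 9, carry into subsquare.
Longitude subsquare a = 0; −1 → -1, wraps to 23 = x, carry into square.
Longitude square 2; −1 → 1.
Latitude extended square 2; −1 → 1.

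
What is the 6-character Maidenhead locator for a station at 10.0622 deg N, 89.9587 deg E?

NK40xb

Offset from 180°W / 90°S: lon 269.9587°, lat 100.0622°.
Field: 269.9587/20 → 13 → N, 100.0622/10 → 10 → K; chars NK.
Square: 9.9587/2 → 4, 0.0622/1 → 0; chars 40.
Subsquare: 1.9587/0.0833333 → 23 → x, 0.0622/0.0416667 → 1 → b; chars xb.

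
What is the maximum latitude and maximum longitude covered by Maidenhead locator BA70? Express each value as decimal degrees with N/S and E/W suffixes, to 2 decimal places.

Field B=1, A=0: +1·20° lon, +0·10° lat → SW at lon -160°, lat -90°.
Square 7, 0: +7·2° lon, +0·1° lat → SW at lon -146°, lat -90°.
Cell spans 2° lon × 1° lat. NE corner is SW corner plus one full cell.
latitude 89.00° S, longitude 144.00° W.

89.00° S, 144.00° W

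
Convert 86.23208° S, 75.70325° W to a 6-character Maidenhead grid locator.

FA23ds

Add 180° to longitude and 90° to latitude: 104.2968, 3.7679.
Field: lon ⌊104.2968/20⌋ = 5 → F; lat ⌊3.7679/10⌋ = 0 → A.
Square: lon ⌊4.2968/2⌋ = 2; lat ⌊3.7679/1⌋ = 3.
Subsquare: lon ⌊0.2968/0.0833333⌋ = 3 → d; lat ⌊0.7679/0.0416667⌋ = 18 → s.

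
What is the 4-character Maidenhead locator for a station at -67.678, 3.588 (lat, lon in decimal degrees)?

Shift to the Maidenhead origin (180°W, 90°S): lon 183.59, lat 22.32.
Field (20°×10°, letters A–R): lon ⌊183.59/20⌋ = 9 → J; lat ⌊22.32/10⌋ = 2 → C.
Square (2°×1°, digits 0–9): lon ⌊3.59/2⌋ = 1; lat ⌊2.32/1⌋ = 2.

JC12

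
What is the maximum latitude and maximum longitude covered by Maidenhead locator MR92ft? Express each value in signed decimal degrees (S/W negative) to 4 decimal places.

Field M=12, R=17: +12·20° lon, +17·10° lat → SW at lon 60°, lat 80°.
Square 9, 2: +9·2° lon, +2·1° lat → SW at lon 78°, lat 82°.
Subsquare f=5, t=19: +5·0.0833333° lon, +19·0.0416667° lat → SW at lon 78.4167°, lat 82.7917°.
Cell spans 0.0833333° lon × 0.0416667° lat. NE corner is SW corner plus one full cell.
latitude 82.8333, longitude 78.5000.

82.8333, 78.5000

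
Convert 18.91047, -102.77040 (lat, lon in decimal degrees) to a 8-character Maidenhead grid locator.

DK88ov78

Shift to the Maidenhead origin (180°W, 90°S): lon 77.22960, lat 108.91047.
Field: 77.22960/20 → 3 → D, 108.91047/10 → 10 → K; chars DK.
Square: 17.22960/2 → 8, 8.91047/1 → 8; chars 88.
Subsquare: 1.22960/0.0833333 → 14 → o, 0.91047/0.0416667 → 21 → v; chars ov.
Extended square: 0.06293/0.00833333 → 7, 0.03547/0.00416667 → 8; chars 78.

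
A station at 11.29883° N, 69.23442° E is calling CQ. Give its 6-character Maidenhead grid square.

MK41oh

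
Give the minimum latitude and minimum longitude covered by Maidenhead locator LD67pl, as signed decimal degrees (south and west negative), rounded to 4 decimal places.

-52.5417, 53.2500

Field L=11, D=3: +11·20° lon, +3·10° lat → SW at lon 40°, lat -60°.
Square 6, 7: +6·2° lon, +7·1° lat → SW at lon 52°, lat -53°.
Subsquare p=15, l=11: +15·0.0833333° lon, +11·0.0416667° lat → SW at lon 53.25°, lat -52.5417°.
latitude -52.5417, longitude 53.2500.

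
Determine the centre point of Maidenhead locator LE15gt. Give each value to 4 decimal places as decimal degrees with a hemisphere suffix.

Field L=11, E=4: +11·20° lon, +4·10° lat → SW at lon 40°, lat -50°.
Square 1, 5: +1·2° lon, +5·1° lat → SW at lon 42°, lat -45°.
Subsquare g=6, t=19: +6·0.0833333° lon, +19·0.0416667° lat → SW at lon 42.5°, lat -44.2083°.
Cell spans 0.0833333° lon × 0.0416667° lat. Centre is SW corner plus half of each.
latitude 44.1875° S, longitude 42.5417° E.

44.1875° S, 42.5417° E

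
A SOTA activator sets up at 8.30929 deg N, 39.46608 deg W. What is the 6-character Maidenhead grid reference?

HJ08gh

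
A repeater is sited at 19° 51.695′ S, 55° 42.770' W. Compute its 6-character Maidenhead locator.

GH20dd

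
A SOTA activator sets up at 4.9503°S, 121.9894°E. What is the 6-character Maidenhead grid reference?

PI05xb

Add 180° to longitude and 90° to latitude: 301.9894, 85.0497.
Field (20°×10°, letters A–R): 301.9894/20 → 15 → P, 85.0497/10 → 8 → I; chars PI.
Square (2°×1°, digits 0–9): 1.9894/2 → 0, 5.0497/1 → 5; chars 05.
Subsquare (5′×2.5′, letters a–x): 1.9894/0.0833333 → 23 → x, 0.0497/0.0416667 → 1 → b; chars xb.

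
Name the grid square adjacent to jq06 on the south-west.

IQ95

Longitude square 0; −1 → -1, wraps to 9, carry into field.
Longitude field J = 9; −1 → 8 = I.
Latitude square 6; −1 → 5.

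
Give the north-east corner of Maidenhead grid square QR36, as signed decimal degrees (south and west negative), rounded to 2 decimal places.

87.00, 148.00

Field Q=16, R=17: +16·20° lon, +17·10° lat → SW at lon 140°, lat 80°.
Square 3, 6: +3·2° lon, +6·1° lat → SW at lon 146°, lat 86°.
Cell spans 2° lon × 1° lat. NE corner is SW corner plus one full cell.
latitude 87.00, longitude 148.00.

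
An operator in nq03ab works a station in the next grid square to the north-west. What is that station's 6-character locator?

MQ93xc

Longitude subsquare a = 0; −1 → -1, wraps to 23 = x, carry into square.
Longitude square 0; −1 → -1, wraps to 9, carry into field.
Longitude field N = 13; −1 → 12 = M.
Latitude subsquare b = 1; +1 → 2 = c.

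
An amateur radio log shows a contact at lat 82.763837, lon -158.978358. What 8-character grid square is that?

BR02ms23

Add 180° to longitude and 90° to latitude: 21.02164, 172.76384.
Field (20°×10°, letters A–R): lon ⌊21.02164/20⌋ = 1 → B; lat ⌊172.76384/10⌋ = 17 → R.
Square (2°×1°, digits 0–9): lon ⌊1.02164/2⌋ = 0; lat ⌊2.76384/1⌋ = 2.
Subsquare (5′×2.5′, letters a–x): lon ⌊1.02164/0.0833333⌋ = 12 → m; lat ⌊0.76384/0.0416667⌋ = 18 → s.
Extended square (30″×15″, digits 0–9): lon ⌊0.02164/0.00833333⌋ = 2; lat ⌊0.01384/0.00416667⌋ = 3.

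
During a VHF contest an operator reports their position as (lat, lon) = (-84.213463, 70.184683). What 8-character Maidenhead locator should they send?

Offset from 180°W / 90°S: lon 250.18468°, lat 5.78654°.
Field: lon ⌊250.18468/20⌋ = 12 → M; lat ⌊5.78654/10⌋ = 0 → A.
Square: lon ⌊10.18468/2⌋ = 5; lat ⌊5.78654/1⌋ = 5.
Subsquare: lon ⌊0.18468/0.0833333⌋ = 2 → c; lat ⌊0.78654/0.0416667⌋ = 18 → s.
Extended square: lon ⌊0.01802/0.00833333⌋ = 2; lat ⌊0.03654/0.00416667⌋ = 8.

MA55cs28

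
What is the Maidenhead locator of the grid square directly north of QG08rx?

Latitude subsquare x = 23; +1 → 24, wraps to 0 = a, carry into square.
Latitude square 8; +1 → 9.
The longitude characters are unchanged.

QG09ra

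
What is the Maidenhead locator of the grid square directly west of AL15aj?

Longitude subsquare a = 0; −1 → -1, wraps to 23 = x, carry into square.
Longitude square 1; −1 → 0.
The latitude characters are unchanged.

AL05xj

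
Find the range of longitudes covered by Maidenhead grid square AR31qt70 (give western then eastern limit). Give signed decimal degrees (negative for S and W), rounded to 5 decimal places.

Field A=0, R=17: +0·20° lon, +17·10° lat → SW at lon -180°, lat 80°.
Square 3, 1: +3·2° lon, +1·1° lat → SW at lon -174°, lat 81°.
Subsquare q=16, t=19: +16·0.0833333° lon, +19·0.0416667° lat → SW at lon -172.667°, lat 81.7917°.
Extended square 7, 0: +7·0.00833333° lon, +0·0.00416667° lat → SW at lon -172.608°, lat 81.7917°.
Cell spans 0.00833333° lon × 0.00416667° lat.
west -172.60833, east -172.60000.

-172.60833, -172.60000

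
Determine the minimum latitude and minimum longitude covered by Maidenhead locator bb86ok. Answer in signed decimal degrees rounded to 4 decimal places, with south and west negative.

Field B=1, B=1: +1·20° lon, +1·10° lat → SW at lon -160°, lat -80°.
Square 8, 6: +8·2° lon, +6·1° lat → SW at lon -144°, lat -74°.
Subsquare o=14, k=10: +14·0.0833333° lon, +10·0.0416667° lat → SW at lon -142.833°, lat -73.5833°.
latitude -73.5833, longitude -142.8333.

-73.5833, -142.8333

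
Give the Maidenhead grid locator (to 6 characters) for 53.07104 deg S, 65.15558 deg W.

FD76kw

Add 180° to longitude and 90° to latitude: 114.8444, 36.9290.
Field: lon ⌊114.8444/20⌋ = 5 → F; lat ⌊36.9290/10⌋ = 3 → D.
Square: lon ⌊14.8444/2⌋ = 7; lat ⌊6.9290/1⌋ = 6.
Subsquare: lon ⌊0.8444/0.0833333⌋ = 10 → k; lat ⌊0.9290/0.0416667⌋ = 22 → w.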